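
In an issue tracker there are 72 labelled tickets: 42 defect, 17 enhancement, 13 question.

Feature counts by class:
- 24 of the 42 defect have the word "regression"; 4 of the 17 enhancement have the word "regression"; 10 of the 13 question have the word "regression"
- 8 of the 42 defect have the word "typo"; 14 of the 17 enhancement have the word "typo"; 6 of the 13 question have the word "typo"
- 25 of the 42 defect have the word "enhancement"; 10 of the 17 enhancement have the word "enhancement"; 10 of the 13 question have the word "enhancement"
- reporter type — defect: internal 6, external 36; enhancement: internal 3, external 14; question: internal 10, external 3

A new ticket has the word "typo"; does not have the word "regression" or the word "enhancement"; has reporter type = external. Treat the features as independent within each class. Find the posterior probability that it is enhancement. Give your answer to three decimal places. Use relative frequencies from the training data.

0.742

defect: (42/72) × (18/42) × (8/42) × (17/42) × (36/42) ≈ 0.0165209
enhancement: (17/72) × (13/17) × (14/17) × (7/17) × (14/17) ≈ 0.0504218
question: (13/72) × (3/13) × (6/13) × (3/13) × (3/13) ≈ 0.00102412
P(enhancement | x) = 0.0504218 / 0.06796682 ≈ 0.742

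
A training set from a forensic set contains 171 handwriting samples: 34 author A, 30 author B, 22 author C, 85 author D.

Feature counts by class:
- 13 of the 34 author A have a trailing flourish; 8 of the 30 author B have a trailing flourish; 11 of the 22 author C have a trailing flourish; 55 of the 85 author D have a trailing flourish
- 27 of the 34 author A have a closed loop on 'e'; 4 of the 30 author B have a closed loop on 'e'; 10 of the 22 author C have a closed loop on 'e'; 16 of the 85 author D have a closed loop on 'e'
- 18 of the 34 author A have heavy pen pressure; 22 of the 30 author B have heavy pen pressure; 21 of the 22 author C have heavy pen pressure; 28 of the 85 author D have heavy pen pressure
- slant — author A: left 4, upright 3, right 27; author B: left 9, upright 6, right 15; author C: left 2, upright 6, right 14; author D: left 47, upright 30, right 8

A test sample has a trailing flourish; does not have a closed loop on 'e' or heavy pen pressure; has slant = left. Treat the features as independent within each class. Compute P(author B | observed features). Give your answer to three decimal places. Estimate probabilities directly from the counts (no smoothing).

0.032

author A: (34/171) × (13/34) × (7/34) × (16/34) × (4/34) ≈ 0.00086654
author B: (30/171) × (8/30) × (26/30) × (8/30) × (9/30) ≈ 0.00324366
author C: (22/171) × (11/22) × (12/22) × (1/22) × (2/22) ≈ 0.000144991
author D: (85/171) × (55/85) × (69/85) × (57/85) × (47/85) ≈ 0.0968125
P(author B | x) = 0.00324366 / 0.101067691 ≈ 0.032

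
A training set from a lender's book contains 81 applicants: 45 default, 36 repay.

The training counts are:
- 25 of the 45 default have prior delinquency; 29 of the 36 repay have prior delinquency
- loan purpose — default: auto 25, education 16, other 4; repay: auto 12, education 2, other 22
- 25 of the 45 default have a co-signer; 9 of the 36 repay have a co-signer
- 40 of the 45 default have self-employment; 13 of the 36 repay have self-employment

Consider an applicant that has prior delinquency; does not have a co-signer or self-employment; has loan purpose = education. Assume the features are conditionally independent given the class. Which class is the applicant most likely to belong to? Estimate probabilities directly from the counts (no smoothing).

repay

default: (45/81) × (25/45) × (16/45) × (20/45) × (5/45) ≈ 0.00541923
repay: (36/81) × (29/36) × (2/36) × (27/36) × (23/36) ≈ 0.00953075
Highest score → repay.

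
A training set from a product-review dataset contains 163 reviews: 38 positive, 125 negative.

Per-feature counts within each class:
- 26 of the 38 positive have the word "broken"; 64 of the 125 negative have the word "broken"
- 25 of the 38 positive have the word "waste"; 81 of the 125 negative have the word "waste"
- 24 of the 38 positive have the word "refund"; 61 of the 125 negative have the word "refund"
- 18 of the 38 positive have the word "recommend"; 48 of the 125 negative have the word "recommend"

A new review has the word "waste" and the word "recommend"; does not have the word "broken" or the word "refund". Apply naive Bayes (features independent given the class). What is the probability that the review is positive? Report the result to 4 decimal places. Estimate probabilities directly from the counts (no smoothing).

positive: (38/163) × (12/38) × (25/38) × (14/38) × (18/38) ≈ 0.00845247
negative: (125/163) × (61/125) × (81/125) × (64/125) × (48/125) ≈ 0.047678
P(positive | x) = 0.00845247 / 0.05613047 ≈ 0.1506

0.1506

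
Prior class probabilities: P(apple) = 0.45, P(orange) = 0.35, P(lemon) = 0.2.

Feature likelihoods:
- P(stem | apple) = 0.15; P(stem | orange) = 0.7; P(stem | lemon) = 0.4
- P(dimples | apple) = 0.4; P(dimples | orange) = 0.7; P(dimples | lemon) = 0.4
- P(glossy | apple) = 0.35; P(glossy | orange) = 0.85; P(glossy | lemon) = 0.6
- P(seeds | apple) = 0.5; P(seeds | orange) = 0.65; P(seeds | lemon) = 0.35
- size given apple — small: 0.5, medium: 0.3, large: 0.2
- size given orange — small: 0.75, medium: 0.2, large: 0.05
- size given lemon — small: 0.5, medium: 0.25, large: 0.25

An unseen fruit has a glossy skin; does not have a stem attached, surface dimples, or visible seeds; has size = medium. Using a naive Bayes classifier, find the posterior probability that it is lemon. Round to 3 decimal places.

0.335

apple: 0.45 × (1−0.15) × (1−0.4) × 0.35 × (1−0.5) × 0.3 = 0.01204875
orange: 0.35 × (1−0.7) × (1−0.7) × 0.85 × (1−0.65) × 0.2 = 0.00187425
lemon: 0.2 × (1−0.4) × (1−0.4) × 0.6 × (1−0.35) × 0.25 = 0.00702
P(lemon | x) = 0.00702 / 0.020943 ≈ 0.335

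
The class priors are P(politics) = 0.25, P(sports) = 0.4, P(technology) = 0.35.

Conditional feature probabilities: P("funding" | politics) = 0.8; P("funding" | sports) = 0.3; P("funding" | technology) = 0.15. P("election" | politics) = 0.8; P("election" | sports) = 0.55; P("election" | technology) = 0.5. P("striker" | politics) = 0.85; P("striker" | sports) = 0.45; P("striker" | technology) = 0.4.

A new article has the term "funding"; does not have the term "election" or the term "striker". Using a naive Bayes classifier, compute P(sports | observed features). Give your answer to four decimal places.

politics: 0.25 × 0.8 × (1−0.8) × (1−0.85) = 0.006
sports: 0.4 × 0.3 × (1−0.55) × (1−0.45) = 0.0297
technology: 0.35 × 0.15 × (1−0.5) × (1−0.4) = 0.01575
P(sports | x) = 0.0297 / 0.05145 ≈ 0.5773

0.5773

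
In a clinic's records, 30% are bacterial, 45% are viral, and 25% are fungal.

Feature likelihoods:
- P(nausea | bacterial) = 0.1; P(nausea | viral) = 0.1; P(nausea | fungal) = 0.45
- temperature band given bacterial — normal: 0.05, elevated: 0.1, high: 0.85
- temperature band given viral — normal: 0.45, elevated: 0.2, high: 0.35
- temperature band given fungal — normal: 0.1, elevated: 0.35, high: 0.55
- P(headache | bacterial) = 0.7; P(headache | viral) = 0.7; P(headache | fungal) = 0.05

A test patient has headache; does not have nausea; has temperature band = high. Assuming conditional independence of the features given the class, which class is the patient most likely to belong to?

bacterial

bacterial: 0.3 × (1−0.1) × 0.85 × 0.7 = 0.16065
viral: 0.45 × (1−0.1) × 0.35 × 0.7 = 0.099225
fungal: 0.25 × (1−0.45) × 0.55 × 0.05 = 0.00378125
Highest score → bacterial.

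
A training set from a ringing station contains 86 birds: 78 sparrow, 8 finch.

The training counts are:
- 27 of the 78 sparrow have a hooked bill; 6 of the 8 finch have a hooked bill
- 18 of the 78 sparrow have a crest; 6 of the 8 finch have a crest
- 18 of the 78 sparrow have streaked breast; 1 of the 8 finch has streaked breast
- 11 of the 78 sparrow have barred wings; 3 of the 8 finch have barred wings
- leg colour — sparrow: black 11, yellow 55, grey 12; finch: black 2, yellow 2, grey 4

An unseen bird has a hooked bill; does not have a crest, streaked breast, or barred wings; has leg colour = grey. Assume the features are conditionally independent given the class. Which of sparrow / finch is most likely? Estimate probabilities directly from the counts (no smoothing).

sparrow: (78/86) × (27/78) × (60/78) × (60/78) × (67/78) × (12/78) ≈ 0.0245497
finch: (8/86) × (6/8) × (2/8) × (7/8) × (5/8) × (4/8) ≈ 0.00476926
Highest score → sparrow.

sparrow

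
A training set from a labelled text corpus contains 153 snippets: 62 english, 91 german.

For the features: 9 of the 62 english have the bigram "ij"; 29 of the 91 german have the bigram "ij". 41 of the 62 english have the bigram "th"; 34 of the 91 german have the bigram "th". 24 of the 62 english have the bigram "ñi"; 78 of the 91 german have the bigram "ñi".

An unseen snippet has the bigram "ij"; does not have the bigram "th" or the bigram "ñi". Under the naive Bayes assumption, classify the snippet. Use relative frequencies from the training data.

english: (62/153) × (9/62) × (21/62) × (38/62) ≈ 0.0122115
german: (91/153) × (29/91) × (57/91) × (13/91) ≈ 0.0169606
Highest score → german.

german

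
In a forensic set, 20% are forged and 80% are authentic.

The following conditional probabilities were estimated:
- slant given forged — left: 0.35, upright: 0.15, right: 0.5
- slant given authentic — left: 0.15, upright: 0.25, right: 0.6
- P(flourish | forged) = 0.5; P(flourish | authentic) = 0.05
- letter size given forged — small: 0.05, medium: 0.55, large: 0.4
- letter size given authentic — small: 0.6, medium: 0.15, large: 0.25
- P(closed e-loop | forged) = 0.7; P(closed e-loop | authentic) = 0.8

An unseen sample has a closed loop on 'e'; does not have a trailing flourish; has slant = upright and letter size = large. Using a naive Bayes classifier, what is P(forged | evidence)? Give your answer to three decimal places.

0.100

forged: 0.2 × 0.15 × (1−0.5) × 0.4 × 0.7 = 0.0042
authentic: 0.8 × 0.25 × (1−0.05) × 0.25 × 0.8 = 0.038
P(forged | x) = 0.0042 / 0.0422 ≈ 0.100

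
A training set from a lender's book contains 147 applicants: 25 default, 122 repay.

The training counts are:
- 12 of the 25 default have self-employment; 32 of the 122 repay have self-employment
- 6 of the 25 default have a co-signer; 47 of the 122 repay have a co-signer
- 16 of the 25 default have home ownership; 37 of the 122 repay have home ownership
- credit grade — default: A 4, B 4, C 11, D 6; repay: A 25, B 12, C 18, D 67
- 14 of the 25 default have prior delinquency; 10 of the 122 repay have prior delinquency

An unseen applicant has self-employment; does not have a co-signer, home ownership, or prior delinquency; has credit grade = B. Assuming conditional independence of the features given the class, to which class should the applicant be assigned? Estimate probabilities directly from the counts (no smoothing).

default: (25/147) × (12/25) × (19/25) × (9/25) × (4/25) × (11/25) ≈ 0.00157236
repay: (122/147) × (32/122) × (75/122) × (85/122) × (12/122) × (112/122) ≈ 0.00841924
Highest score → repay.

repay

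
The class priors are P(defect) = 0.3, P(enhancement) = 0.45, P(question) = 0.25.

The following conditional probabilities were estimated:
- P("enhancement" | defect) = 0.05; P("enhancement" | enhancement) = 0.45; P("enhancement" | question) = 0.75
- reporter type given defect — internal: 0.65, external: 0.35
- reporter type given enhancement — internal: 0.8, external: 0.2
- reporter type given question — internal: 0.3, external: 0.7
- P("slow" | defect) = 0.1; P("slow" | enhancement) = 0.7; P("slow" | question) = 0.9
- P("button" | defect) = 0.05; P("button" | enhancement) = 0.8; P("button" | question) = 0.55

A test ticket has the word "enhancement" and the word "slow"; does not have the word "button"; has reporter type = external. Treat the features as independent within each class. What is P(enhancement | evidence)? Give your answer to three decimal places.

0.096

defect: 0.3 × 0.05 × 0.35 × 0.1 × (1−0.05) = 0.00049875
enhancement: 0.45 × 0.45 × 0.2 × 0.7 × (1−0.8) = 0.00567
question: 0.25 × 0.75 × 0.7 × 0.9 × (1−0.55) = 0.05315625
P(enhancement | x) = 0.00567 / 0.059325 ≈ 0.096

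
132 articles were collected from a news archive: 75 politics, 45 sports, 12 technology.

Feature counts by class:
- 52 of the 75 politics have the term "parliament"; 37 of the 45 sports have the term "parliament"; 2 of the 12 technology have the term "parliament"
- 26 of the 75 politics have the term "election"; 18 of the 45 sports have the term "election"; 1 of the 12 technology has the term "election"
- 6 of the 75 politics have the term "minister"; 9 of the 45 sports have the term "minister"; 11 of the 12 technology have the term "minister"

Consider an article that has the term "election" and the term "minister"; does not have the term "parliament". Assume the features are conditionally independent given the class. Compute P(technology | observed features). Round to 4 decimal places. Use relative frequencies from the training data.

politics: (75/132) × (23/75) × (26/75) × (6/75) ≈ 0.00483232
sports: (45/132) × (8/45) × (18/45) × (9/45) ≈ 0.00484848
technology: (12/132) × (10/12) × (1/12) × (11/12) ≈ 0.00578704
P(technology | x) = 0.00578704 / 0.01546784 ≈ 0.3741

0.3741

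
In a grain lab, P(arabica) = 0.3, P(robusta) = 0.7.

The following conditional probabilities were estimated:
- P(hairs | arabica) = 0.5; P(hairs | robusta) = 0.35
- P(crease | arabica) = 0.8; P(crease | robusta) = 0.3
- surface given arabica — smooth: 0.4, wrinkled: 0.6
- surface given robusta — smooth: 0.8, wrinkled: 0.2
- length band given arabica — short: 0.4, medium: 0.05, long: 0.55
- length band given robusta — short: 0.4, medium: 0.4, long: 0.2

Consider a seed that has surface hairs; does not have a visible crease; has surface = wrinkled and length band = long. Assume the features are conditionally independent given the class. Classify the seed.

arabica

arabica: 0.3 × 0.5 × (1−0.8) × 0.6 × 0.55 = 0.0099
robusta: 0.7 × 0.35 × (1−0.3) × 0.2 × 0.2 = 0.00686
Highest score → arabica.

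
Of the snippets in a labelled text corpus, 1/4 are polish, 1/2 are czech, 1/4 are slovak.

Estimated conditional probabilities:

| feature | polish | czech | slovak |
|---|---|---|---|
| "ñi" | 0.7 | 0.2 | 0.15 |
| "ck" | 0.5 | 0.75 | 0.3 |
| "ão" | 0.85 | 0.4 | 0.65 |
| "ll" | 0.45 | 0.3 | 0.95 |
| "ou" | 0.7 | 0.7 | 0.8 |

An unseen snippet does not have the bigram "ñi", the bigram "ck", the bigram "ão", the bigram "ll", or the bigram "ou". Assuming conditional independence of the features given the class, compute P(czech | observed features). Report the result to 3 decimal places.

0.897

polish: 0.25 × (1−0.7) × (1−0.5) × (1−0.85) × (1−0.45) × (1−0.7) = 0.000928125
czech: 0.5 × (1−0.2) × (1−0.75) × (1−0.4) × (1−0.3) × (1−0.7) = 0.0126
slovak: 0.25 × (1−0.15) × (1−0.3) × (1−0.65) × (1−0.95) × (1−0.8) = 0.000520625
P(czech | x) = 0.0126 / 0.01404875 ≈ 0.897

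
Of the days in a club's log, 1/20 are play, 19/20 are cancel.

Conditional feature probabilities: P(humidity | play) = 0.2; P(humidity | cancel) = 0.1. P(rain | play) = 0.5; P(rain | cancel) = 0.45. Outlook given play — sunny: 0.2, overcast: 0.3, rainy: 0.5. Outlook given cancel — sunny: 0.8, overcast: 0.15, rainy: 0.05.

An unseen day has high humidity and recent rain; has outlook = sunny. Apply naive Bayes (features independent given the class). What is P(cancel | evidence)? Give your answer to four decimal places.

0.9716

play: 0.05 × 0.2 × 0.5 × 0.2 = 0.001
cancel: 0.95 × 0.1 × 0.45 × 0.8 = 0.0342
P(cancel | x) = 0.0342 / 0.0352 ≈ 0.9716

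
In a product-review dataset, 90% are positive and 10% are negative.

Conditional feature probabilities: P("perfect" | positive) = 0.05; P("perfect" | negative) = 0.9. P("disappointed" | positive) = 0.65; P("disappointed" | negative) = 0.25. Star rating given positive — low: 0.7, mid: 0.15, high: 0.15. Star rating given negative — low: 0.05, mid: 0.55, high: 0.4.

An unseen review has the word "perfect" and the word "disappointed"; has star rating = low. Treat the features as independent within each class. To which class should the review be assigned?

positive

positive: 0.9 × 0.05 × 0.65 × 0.7 = 0.020475
negative: 0.1 × 0.9 × 0.25 × 0.05 = 0.001125
Highest score → positive.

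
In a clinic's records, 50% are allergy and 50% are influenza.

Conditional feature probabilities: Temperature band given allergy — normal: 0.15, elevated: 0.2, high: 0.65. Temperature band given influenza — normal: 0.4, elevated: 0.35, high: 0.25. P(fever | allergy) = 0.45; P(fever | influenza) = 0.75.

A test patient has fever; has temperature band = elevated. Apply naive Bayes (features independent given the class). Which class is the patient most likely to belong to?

influenza

allergy: 0.5 × 0.2 × 0.45 = 0.045
influenza: 0.5 × 0.35 × 0.75 = 0.13125
Highest score → influenza.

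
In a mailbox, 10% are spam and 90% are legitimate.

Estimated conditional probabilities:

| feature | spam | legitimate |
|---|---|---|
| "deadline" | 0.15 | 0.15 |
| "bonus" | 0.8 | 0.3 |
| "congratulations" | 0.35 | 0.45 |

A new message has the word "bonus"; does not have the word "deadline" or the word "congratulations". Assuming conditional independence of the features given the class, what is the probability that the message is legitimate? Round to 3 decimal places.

0.741

spam: 0.1 × (1−0.15) × 0.8 × (1−0.35) = 0.0442
legitimate: 0.9 × (1−0.15) × 0.3 × (1−0.45) = 0.126225
P(legitimate | x) = 0.126225 / 0.170425 ≈ 0.741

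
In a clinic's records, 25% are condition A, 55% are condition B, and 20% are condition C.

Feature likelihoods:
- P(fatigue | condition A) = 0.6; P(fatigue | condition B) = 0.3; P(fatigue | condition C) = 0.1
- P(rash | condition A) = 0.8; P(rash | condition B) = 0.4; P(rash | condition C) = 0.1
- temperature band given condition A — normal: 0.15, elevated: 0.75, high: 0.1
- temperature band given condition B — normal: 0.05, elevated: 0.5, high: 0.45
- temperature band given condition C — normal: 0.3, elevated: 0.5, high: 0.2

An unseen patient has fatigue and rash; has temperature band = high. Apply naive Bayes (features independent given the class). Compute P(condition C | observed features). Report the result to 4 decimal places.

0.0095

condition A: 0.25 × 0.6 × 0.8 × 0.1 = 0.012
condition B: 0.55 × 0.3 × 0.4 × 0.45 = 0.0297
condition C: 0.2 × 0.1 × 0.1 × 0.2 = 0.0004
P(condition C | x) = 0.0004 / 0.0421 ≈ 0.0095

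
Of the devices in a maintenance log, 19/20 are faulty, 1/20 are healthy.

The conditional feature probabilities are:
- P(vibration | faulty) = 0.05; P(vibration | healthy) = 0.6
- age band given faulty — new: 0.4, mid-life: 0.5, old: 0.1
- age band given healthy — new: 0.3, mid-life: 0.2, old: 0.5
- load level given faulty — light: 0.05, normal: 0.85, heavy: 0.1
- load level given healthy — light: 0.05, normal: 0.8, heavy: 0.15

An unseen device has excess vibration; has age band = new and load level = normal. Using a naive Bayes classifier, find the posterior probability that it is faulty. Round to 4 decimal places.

faulty: 0.95 × 0.05 × 0.4 × 0.85 = 0.01615
healthy: 0.05 × 0.6 × 0.3 × 0.8 = 0.0072
P(faulty | x) = 0.01615 / 0.02335 ≈ 0.6916

0.6916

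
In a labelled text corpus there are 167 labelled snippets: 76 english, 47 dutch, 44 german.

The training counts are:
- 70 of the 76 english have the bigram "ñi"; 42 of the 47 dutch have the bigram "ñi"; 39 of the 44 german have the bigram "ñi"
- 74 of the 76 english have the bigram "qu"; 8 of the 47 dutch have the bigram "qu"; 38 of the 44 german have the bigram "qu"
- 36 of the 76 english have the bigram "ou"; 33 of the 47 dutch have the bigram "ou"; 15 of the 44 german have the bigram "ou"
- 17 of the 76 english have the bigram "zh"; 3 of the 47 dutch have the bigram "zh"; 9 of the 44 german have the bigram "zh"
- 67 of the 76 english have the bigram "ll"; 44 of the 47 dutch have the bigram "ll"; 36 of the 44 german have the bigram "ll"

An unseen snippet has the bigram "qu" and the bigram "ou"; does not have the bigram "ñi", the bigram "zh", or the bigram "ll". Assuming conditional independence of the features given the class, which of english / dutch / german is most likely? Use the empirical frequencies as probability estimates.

english: (76/167) × (6/76) × (74/76) × (36/76) × (59/76) × (9/76) ≈ 0.00152338
dutch: (47/167) × (5/47) × (8/47) × (33/47) × (44/47) × (3/47) ≈ 0.000213816
german: (44/167) × (5/44) × (38/44) × (15/44) × (35/44) × (8/44) ≈ 0.0012749
Highest score → english.

english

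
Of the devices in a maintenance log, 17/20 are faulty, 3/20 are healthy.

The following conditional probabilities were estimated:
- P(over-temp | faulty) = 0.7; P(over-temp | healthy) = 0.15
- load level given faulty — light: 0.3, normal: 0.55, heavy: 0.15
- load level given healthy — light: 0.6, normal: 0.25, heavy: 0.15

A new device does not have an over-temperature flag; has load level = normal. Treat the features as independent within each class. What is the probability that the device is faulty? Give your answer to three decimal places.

0.815

faulty: 0.85 × (1−0.7) × 0.55 = 0.14025
healthy: 0.15 × (1−0.15) × 0.25 = 0.031875
P(faulty | x) = 0.14025 / 0.172125 ≈ 0.815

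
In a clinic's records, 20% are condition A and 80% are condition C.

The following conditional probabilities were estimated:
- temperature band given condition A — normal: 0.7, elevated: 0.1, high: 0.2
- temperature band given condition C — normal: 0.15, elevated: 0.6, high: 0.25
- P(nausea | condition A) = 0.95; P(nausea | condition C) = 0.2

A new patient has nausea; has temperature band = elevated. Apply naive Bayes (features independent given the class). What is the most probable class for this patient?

condition A: 0.2 × 0.1 × 0.95 = 0.019
condition C: 0.8 × 0.6 × 0.2 = 0.096
Highest score → condition C.

condition C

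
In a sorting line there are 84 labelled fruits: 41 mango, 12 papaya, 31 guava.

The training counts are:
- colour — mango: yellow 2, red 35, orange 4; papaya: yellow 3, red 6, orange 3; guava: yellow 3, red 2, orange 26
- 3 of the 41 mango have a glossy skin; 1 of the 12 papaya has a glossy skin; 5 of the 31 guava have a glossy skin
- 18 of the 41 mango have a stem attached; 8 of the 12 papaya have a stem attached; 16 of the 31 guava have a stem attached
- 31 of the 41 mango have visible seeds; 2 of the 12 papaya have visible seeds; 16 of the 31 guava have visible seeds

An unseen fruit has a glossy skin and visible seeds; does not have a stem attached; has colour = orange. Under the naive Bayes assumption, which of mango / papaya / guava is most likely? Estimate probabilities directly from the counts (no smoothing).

mango: (41/84) × (4/41) × (3/41) × (23/41) × (31/41) ≈ 0.00147788
papaya: (12/84) × (3/12) × (1/12) × (4/12) × (2/12) ≈ 0.000165344
guava: (31/84) × (26/31) × (5/31) × (15/31) × (16/31) ≈ 0.0124678
Highest score → guava.

guava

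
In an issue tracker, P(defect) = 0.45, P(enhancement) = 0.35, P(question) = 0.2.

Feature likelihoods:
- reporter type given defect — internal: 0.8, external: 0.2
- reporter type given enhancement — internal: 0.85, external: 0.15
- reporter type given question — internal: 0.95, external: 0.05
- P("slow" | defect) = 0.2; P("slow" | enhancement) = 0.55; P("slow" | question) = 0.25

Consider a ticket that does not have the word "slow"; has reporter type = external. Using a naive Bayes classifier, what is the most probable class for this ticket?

defect: 0.45 × 0.2 × (1−0.2) = 0.072
enhancement: 0.35 × 0.15 × (1−0.55) = 0.023625
question: 0.2 × 0.05 × (1−0.25) = 0.0075
Highest score → defect.

defect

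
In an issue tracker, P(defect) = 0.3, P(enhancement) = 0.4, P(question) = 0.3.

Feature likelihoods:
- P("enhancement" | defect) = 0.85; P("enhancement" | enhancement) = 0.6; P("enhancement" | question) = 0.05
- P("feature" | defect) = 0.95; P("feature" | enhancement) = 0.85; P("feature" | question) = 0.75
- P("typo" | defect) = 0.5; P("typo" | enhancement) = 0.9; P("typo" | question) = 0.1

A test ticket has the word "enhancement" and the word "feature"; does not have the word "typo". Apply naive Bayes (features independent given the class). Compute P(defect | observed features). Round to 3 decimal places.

0.799

defect: 0.3 × 0.85 × 0.95 × (1−0.5) = 0.121125
enhancement: 0.4 × 0.6 × 0.85 × (1−0.9) = 0.0204
question: 0.3 × 0.05 × 0.75 × (1−0.1) = 0.010125
P(defect | x) = 0.121125 / 0.15165 ≈ 0.799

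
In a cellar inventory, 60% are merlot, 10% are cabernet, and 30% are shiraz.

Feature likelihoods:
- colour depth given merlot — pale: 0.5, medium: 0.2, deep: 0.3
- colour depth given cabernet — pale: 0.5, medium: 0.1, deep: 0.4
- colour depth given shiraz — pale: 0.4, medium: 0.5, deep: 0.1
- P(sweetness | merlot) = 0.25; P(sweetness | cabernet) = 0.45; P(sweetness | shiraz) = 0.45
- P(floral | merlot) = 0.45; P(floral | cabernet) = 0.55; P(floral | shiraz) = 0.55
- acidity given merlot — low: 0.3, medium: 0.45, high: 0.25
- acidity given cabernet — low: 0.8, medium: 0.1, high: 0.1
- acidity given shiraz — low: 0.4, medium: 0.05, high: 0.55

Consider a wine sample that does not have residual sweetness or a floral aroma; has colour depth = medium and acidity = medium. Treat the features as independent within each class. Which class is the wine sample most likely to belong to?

merlot: 0.6 × 0.2 × (1−0.25) × (1−0.45) × 0.45 = 0.022275
cabernet: 0.1 × 0.1 × (1−0.45) × (1−0.55) × 0.1 = 0.0002475
shiraz: 0.3 × 0.5 × (1−0.45) × (1−0.55) × 0.05 = 0.00185625
Highest score → merlot.

merlot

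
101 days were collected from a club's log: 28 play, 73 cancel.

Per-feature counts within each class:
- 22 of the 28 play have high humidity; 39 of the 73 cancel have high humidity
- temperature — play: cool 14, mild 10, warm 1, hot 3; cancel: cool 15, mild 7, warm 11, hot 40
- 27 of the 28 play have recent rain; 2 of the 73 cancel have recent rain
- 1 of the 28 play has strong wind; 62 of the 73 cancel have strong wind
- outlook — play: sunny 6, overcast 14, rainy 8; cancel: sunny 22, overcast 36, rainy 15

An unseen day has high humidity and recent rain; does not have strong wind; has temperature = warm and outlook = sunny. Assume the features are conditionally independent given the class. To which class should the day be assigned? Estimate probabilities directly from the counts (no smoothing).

play: (28/101) × (22/28) × (1/28) × (27/28) × (27/28) × (6/28) ≈ 0.00155006
cancel: (73/101) × (39/73) × (11/73) × (2/73) × (11/73) × (22/73) ≈ 0.0000723919
Highest score → play.

play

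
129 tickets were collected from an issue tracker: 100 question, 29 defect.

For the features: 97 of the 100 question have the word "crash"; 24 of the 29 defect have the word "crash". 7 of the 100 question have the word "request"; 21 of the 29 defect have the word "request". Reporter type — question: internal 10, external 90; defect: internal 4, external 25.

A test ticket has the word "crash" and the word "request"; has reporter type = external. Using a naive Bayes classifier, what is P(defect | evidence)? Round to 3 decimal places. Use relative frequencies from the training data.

0.710

question: (100/129) × (97/100) × (7/100) × (90/100) ≈ 0.0473721
defect: (29/129) × (24/29) × (21/29) × (25/29) ≈ 0.116141
P(defect | x) = 0.116141 / 0.1635131 ≈ 0.710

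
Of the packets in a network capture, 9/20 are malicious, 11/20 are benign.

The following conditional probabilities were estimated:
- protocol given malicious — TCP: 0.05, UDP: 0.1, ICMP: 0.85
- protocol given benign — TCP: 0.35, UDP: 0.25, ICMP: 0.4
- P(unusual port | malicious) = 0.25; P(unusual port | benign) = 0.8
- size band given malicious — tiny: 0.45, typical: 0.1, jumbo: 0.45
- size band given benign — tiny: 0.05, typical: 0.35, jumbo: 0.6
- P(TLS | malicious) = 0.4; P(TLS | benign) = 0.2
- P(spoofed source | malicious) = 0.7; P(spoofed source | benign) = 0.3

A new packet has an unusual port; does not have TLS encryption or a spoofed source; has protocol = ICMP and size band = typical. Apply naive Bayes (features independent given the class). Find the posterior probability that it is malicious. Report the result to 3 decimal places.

malicious: 0.45 × 0.85 × 0.25 × 0.1 × (1−0.4) × (1−0.7) = 0.00172125
benign: 0.55 × 0.4 × 0.8 × 0.35 × (1−0.2) × (1−0.3) = 0.034496
P(malicious | x) = 0.00172125 / 0.03621725 ≈ 0.048

0.048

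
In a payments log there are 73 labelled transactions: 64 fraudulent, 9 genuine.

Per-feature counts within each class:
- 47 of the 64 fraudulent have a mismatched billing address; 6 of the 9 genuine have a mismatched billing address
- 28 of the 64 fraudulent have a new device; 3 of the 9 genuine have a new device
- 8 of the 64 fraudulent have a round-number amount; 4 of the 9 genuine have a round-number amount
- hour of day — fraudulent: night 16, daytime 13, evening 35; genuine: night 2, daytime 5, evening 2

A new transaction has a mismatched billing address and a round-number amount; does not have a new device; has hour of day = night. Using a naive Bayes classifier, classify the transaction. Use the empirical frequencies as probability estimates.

fraudulent: (64/73) × (47/64) × (36/64) × (8/64) × (16/64) ≈ 0.0113174
genuine: (9/73) × (6/9) × (6/9) × (4/9) × (2/9) ≈ 0.0054118
Highest score → fraudulent.

fraudulent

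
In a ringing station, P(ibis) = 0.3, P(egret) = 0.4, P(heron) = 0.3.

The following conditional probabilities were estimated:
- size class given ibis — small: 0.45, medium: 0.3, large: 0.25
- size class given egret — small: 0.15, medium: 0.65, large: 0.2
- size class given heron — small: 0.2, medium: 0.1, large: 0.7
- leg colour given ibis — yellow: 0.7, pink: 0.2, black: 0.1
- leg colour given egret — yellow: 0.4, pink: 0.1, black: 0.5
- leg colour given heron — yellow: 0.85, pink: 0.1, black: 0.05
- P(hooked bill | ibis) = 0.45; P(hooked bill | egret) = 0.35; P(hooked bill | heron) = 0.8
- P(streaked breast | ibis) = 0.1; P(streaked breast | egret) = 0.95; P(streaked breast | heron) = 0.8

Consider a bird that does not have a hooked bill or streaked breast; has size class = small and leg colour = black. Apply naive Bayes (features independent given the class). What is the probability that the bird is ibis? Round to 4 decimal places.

0.8592

ibis: 0.3 × 0.45 × 0.1 × (1−0.45) × (1−0.1) = 0.0066825
egret: 0.4 × 0.15 × 0.5 × (1−0.35) × (1−0.95) = 0.000975
heron: 0.3 × 0.2 × 0.05 × (1−0.8) × (1−0.8) = 0.00012
P(ibis | x) = 0.0066825 / 0.0077775 ≈ 0.8592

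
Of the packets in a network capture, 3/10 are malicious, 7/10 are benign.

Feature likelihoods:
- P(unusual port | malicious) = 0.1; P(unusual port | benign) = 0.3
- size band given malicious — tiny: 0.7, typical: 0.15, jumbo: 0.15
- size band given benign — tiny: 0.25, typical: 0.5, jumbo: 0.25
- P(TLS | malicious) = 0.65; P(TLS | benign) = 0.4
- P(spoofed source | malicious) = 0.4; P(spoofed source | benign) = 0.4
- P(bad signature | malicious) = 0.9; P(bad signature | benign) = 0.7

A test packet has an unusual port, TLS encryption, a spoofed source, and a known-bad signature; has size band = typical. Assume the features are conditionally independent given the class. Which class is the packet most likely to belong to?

benign

malicious: 0.3 × 0.1 × 0.15 × 0.65 × 0.4 × 0.9 = 0.001053
benign: 0.7 × 0.3 × 0.5 × 0.4 × 0.4 × 0.7 = 0.01176
Highest score → benign.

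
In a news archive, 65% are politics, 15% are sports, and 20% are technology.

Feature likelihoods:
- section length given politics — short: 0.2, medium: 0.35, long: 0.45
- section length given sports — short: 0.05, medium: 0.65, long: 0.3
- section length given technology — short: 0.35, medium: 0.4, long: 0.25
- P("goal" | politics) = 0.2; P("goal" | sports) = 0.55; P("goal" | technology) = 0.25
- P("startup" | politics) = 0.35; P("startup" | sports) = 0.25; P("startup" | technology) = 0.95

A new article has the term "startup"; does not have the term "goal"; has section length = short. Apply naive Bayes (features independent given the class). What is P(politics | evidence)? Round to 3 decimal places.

politics: 0.65 × 0.2 × (1−0.2) × 0.35 = 0.0364
sports: 0.15 × 0.05 × (1−0.55) × 0.25 = 0.00084375
technology: 0.2 × 0.35 × (1−0.25) × 0.95 = 0.049875
P(politics | x) = 0.0364 / 0.08711875 ≈ 0.418

0.418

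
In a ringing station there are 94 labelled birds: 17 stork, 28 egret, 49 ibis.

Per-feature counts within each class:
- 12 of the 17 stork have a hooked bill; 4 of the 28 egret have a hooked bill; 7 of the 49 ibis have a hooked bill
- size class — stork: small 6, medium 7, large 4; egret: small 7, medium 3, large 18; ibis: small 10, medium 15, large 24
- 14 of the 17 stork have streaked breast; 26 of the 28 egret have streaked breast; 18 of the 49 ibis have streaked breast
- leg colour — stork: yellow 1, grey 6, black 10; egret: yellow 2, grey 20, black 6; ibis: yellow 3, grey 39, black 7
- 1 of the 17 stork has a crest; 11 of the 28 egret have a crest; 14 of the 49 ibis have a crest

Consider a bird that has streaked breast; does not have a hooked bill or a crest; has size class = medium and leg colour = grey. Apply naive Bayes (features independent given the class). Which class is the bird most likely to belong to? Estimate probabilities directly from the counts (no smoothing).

ibis

stork: (17/94) × (5/17) × (7/17) × (14/17) × (6/17) × (16/17) ≈ 0.00599161
egret: (28/94) × (24/28) × (3/28) × (26/28) × (20/28) × (17/28) ≈ 0.011016
ibis: (49/94) × (42/49) × (15/49) × (18/49) × (39/49) × (35/49) ≈ 0.028565
Highest score → ibis.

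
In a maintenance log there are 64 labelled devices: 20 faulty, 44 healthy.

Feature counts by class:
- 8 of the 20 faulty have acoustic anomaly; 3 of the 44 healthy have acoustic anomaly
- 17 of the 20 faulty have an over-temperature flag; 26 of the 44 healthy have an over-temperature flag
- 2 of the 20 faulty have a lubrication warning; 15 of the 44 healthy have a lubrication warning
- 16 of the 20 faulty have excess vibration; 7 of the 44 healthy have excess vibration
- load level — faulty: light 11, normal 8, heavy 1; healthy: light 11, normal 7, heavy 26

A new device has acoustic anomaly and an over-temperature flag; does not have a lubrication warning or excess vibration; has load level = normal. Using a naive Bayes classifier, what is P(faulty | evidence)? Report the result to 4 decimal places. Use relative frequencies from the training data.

0.7580

faulty: (20/64) × (8/20) × (17/20) × (18/20) × (4/20) × (8/20) = 0.00765
healthy: (44/64) × (3/44) × (26/44) × (29/44) × (37/44) × (7/44) ≈ 0.00244232
P(faulty | x) = 0.00765 / 0.01009232 ≈ 0.7580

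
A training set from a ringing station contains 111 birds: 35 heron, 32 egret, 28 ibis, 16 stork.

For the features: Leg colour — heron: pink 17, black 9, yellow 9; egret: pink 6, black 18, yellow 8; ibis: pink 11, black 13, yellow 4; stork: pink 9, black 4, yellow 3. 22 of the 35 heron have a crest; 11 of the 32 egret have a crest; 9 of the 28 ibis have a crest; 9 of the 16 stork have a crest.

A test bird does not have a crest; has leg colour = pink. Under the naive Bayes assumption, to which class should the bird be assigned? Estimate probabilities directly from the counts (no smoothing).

heron: (35/111) × (17/35) × (13/35) ≈ 0.0568855
egret: (32/111) × (6/32) × (21/32) ≈ 0.035473
ibis: (28/111) × (11/28) × (19/28) ≈ 0.0672458
stork: (16/111) × (9/16) × (7/16) ≈ 0.035473
Highest score → ibis.

ibis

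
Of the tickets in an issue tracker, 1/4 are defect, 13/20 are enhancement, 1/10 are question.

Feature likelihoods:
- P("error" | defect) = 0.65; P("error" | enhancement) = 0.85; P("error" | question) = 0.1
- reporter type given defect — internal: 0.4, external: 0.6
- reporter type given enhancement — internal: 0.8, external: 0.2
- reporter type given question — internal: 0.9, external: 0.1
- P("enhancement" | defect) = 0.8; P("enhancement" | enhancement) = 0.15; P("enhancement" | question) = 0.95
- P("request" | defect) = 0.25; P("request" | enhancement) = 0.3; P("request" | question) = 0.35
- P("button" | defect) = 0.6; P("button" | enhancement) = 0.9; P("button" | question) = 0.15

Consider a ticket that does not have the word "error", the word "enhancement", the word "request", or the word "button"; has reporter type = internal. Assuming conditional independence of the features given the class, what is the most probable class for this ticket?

enhancement

defect: 0.25 × (1−0.65) × 0.4 × (1−0.8) × (1−0.25) × (1−0.6) = 0.0021
enhancement: 0.65 × (1−0.85) × 0.8 × (1−0.15) × (1−0.3) × (1−0.9) = 0.004641
question: 0.1 × (1−0.1) × 0.9 × (1−0.95) × (1−0.35) × (1−0.15) = 0.002237625
Highest score → enhancement.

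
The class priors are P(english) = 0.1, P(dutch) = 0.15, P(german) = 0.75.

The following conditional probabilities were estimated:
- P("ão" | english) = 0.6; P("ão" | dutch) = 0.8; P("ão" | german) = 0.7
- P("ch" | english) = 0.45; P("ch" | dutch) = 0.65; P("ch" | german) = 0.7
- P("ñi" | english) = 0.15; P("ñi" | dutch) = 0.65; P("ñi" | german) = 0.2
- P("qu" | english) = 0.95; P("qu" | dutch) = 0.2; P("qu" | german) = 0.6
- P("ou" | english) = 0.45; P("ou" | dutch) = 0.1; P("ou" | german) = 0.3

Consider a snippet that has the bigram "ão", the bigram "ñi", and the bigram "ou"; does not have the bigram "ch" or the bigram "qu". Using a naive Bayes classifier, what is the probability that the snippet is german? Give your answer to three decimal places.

english: 0.1 × 0.6 × (1−0.45) × 0.15 × (1−0.95) × 0.45 = 0.000111375
dutch: 0.15 × 0.8 × (1−0.65) × 0.65 × (1−0.2) × 0.1 = 0.002184
german: 0.75 × 0.7 × (1−0.7) × 0.2 × (1−0.6) × 0.3 = 0.00378
P(german | x) = 0.00378 / 0.006075375 ≈ 0.622

0.622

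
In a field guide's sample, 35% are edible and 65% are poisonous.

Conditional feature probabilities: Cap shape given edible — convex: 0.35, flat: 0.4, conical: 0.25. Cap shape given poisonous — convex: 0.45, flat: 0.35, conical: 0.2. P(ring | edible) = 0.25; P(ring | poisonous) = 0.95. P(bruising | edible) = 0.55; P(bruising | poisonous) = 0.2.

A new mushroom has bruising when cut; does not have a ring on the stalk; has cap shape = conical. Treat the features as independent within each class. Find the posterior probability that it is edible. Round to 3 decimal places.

edible: 0.35 × 0.25 × (1−0.25) × 0.55 = 0.03609375
poisonous: 0.65 × 0.2 × (1−0.95) × 0.2 = 0.0013
P(edible | x) = 0.03609375 / 0.03739375 ≈ 0.965

0.965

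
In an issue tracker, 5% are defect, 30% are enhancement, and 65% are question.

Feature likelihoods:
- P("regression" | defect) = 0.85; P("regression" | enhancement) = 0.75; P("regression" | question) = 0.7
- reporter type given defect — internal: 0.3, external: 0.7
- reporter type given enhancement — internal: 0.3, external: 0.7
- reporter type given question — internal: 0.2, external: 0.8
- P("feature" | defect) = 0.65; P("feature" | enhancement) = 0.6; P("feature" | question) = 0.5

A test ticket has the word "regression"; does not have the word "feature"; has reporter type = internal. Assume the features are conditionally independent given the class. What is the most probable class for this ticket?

question

defect: 0.05 × 0.85 × 0.3 × (1−0.65) = 0.0044625
enhancement: 0.3 × 0.75 × 0.3 × (1−0.6) = 0.027
question: 0.65 × 0.7 × 0.2 × (1−0.5) = 0.0455
Highest score → question.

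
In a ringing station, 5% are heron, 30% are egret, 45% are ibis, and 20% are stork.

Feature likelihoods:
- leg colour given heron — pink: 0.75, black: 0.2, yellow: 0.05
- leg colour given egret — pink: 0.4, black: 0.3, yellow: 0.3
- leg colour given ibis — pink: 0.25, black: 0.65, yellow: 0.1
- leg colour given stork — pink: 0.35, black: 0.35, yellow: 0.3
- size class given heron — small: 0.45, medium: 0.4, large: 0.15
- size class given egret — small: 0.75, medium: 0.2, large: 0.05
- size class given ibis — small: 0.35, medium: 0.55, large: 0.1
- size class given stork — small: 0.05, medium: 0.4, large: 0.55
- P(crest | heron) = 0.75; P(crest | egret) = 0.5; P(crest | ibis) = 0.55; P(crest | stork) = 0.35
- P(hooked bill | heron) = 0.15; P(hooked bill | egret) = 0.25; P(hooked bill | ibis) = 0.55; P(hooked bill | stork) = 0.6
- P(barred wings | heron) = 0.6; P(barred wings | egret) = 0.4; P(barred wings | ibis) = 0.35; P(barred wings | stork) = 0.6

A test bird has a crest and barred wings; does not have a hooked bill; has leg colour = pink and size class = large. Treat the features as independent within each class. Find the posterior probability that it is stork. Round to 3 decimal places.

heron: 0.05 × 0.75 × 0.15 × 0.75 × (1−0.15) × 0.6 = 0.0021515625
egret: 0.3 × 0.4 × 0.05 × 0.5 × (1−0.25) × 0.4 = 0.0009
ibis: 0.45 × 0.25 × 0.1 × 0.55 × (1−0.55) × 0.35 = 0.00097453125
stork: 0.2 × 0.35 × 0.55 × 0.35 × (1−0.6) × 0.6 = 0.003234
P(stork | x) = 0.003234 / 0.00726009375 ≈ 0.445

0.445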